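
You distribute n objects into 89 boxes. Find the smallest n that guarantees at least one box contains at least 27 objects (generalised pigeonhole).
n = (27 − 1)·89 + 1 = 2315

By the generalised pigeonhole principle, to guarantee some box contains ≥ r objects we need more than (r − 1) · k objects total. Threshold: n = (r − 1) · k + 1. With r = 27 and k = 89: n = 26 · 89 + 1 = 2314 + 1 = 2315. For n = 2314 = 26 · 89, we can put exactly 26 objects in every box, avoiding 27 in any single one — so 2315 is tight.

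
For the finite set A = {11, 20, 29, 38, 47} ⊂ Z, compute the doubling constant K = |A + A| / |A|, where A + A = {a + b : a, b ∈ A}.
K = |A + A| / |A| = 9/5

Enumerate A + A = {a + b : a, b ∈ A}. With |A| = 5, there are |A|^2 = 25 ordered sum pairs; collecting distinct values, A + A = {22, 31, 40, 49, 58, 67, 76, 85, 94}, so |A + A| = 9. Thus K = 9/5. Here |A + A| = 2|A| − 1 = 9, the minimum possible — so K = 9/5 is minimal, which holds iff A is an arithmetic progression.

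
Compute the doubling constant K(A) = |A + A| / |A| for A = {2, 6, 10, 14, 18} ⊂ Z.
K = |A + A| / |A| = 9/5

Enumerate A + A = {a + b : a, b ∈ A}. With |A| = 5, there are |A|^2 = 25 ordered sum pairs; collecting distinct values, A + A = {4, 8, 12, 16, 20, 24, 28, 32, 36}, so |A + A| = 9. Thus K = 9/5. Here |A + A| = 2|A| − 1 = 9, the minimum possible — so K = 9/5 is minimal, which holds iff A is an arithmetic progression.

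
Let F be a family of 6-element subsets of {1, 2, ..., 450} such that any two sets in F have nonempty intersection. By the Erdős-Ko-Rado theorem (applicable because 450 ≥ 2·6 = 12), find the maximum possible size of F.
max |F| = C(449, 5) = 148711824464

Erdős-Ko-Rado (1961): when n ≥ 2k, max |F| = C(n−1, k−1). The bound is attained by the star {A : i ∈ A} for any fixed i ∈ [n]. Here C(450−1, 6−1) = C(449, 5) = 148711824464.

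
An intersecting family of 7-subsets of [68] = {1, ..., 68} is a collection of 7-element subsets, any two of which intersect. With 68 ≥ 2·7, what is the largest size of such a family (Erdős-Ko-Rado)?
max |F| = C(67, 6) = 99795696

The Erdős-Ko-Rado theorem states: for n ≥ 2k, an intersecting family of k-subsets of an n-element set has size at most C(n − 1, k − 1), with equality for 'star' families {A ⊆ [n] : |A| = k, i ∈ A} (fix an element i). For n = 68, k = 7: C(67, 6) = 99795696.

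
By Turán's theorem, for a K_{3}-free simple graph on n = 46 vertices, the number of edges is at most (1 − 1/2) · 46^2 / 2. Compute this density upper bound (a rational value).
Turán density bound = (1/2) · 46^2/2 = 529

Turán's theorem: ex(n, K_{r+1}) is achieved by the complete r-partite Turán graph T(n, r) with parts as balanced as possible, and is at most (1 − 1/r) · n^2/2. For r = 2, n = 46: the density bound is (1/2) · 2116/2 = 529. Since 2 ∣ 46, the Turán graph T(46, 2) has parts of equal size 23, and its edge count e(T(46, 2)) = 529 attains the density bound exactly.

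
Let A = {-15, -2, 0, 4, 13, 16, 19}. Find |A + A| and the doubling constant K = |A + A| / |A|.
K = |A + A| / |A| = 24/7

Enumerate A + A = {a + b : a, b ∈ A}. With |A| = 7, there are |A|^2 = 49 ordered sum pairs; collecting distinct values, A + A = {-30, -17, -15, -11, -4, -2, 0, 1, 2, 4, 8, 11, 13, 14, 16, 17, 19, 20, 23, 26, 29, 32, 35, 38}, so |A + A| = 24. Thus K = 24/7. For comparison, the minimum possible |A + A| over all 7-element sets is 2·7 − 1 = 13 (so min K = 13/7), attained only by arithmetic progressions.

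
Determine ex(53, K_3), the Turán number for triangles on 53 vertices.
ex(53, K_3) = ⌊53^2/4⌋ = 702

Mantel (1907): a triangle-free graph on n vertices has at most ⌊n^2/4⌋ edges, with equality for the complete bipartite graph K_{⌊n/2⌋, ⌈n/2⌉}. For n = 53: ⌊53^2/4⌋ = ⌊2809/4⌋ = 702. The extremal graph is K_{26, 27}, which has 26·27 = 702 edges.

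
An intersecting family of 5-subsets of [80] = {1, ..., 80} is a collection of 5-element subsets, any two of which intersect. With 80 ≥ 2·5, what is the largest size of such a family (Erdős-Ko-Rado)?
max |F| = C(79, 4) = 1502501

The Erdős-Ko-Rado theorem states: for n ≥ 2k, an intersecting family of k-subsets of an n-element set has size at most C(n − 1, k − 1), with equality for 'star' families {A ⊆ [n] : |A| = k, i ∈ A} (fix an element i). For n = 80, k = 5: C(79, 4) = 1502501.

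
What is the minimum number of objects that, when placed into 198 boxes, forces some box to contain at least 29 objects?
n = (29 − 1)·198 + 1 = 5545

By the generalised pigeonhole principle, to guarantee some box contains ≥ r objects we need more than (r − 1) · k objects total. Threshold: n = (r − 1) · k + 1. With r = 29 and k = 198: n = 28 · 198 + 1 = 5544 + 1 = 5545. For n = 5544 = 28 · 198, we can put exactly 28 objects in every box, avoiding 29 in any single one — so 5545 is tight.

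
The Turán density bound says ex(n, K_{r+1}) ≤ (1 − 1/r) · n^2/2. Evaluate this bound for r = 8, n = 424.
Turán density bound = (7/8) · 424^2/2 = 78652

Turán's theorem: ex(n, K_{r+1}) is achieved by the complete r-partite Turán graph T(n, r) with parts as balanced as possible, and is at most (1 − 1/r) · n^2/2. For r = 8, n = 424: the density bound is (7/8) · 179776/2 = 78652. Since 8 ∣ 424, the Turán graph T(424, 8) has parts of equal size 53, and its edge count e(T(424, 8)) = 78652 attains the density bound exactly.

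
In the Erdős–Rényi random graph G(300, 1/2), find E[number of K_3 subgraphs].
E[# K_3] = C(300, 3) · (1/2)^C(3, 2) = 4455100 / 2^3 = 1113775/2 = 556887.5

For each 3-subset S of vertices (there are C(300, 3) = 4455100 such S), let X_S = 1 if S induces a K_3 (all C(3, 2) = 3 edges present). Then P(X_S = 1) = (1/2)^3 = 1/8. By linearity of expectation, E[# K_3] = C(300, 3) · (1/2)^3 = 4455100 / 8 = 1113775/2 = 556887.5.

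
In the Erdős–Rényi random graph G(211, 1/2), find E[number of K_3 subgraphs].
E[# K_3] = C(211, 3) · (1/2)^C(3, 2) = 1543465 / 2^3 = 192933.125

For each 3-subset S of vertices (there are C(211, 3) = 1543465 such S), let X_S = 1 if S induces a K_3 (all C(3, 2) = 3 edges present). Then P(X_S = 1) = (1/2)^3 = 1/8. By linearity of expectation, E[# K_3] = C(211, 3) · (1/2)^3 = 1543465 / 8 = 192933.125.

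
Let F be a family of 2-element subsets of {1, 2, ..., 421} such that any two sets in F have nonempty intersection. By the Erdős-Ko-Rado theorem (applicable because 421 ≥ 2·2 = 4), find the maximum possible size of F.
max |F| = C(420, 1) = 420

The Erdős-Ko-Rado theorem states: for n ≥ 2k, an intersecting family of k-subsets of an n-element set has size at most C(n − 1, k − 1), with equality for 'star' families {A ⊆ [n] : |A| = k, i ∈ A} (fix an element i). For n = 421, k = 2: C(420, 1) = 420.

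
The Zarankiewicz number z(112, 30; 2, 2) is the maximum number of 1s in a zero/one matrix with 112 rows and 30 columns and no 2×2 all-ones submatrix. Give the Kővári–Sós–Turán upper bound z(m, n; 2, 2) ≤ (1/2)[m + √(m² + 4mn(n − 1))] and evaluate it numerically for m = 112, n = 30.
z(112, 30; 2, 2) ≤ (1/2)[112 + √(112² + 4·112·30·29)] = (1/2)[112 + √402304] = 373.1372

Kővári–Sós–Turán: let r_1, ..., r_112 be the row sums and z = Σ r_i the total number of 1s. Each pair of columns can share at most one row with both entries 1 (else a 2×2 all-ones block appears), so Σ_i C(r_i, 2) ≤ C(30, 2) = 435. By convexity Σ_i C(r_i, 2) ≥ 112·C(z/112, 2) = z(z − 112)/(2·112), giving z² − 112z − 112·30·29 ≤ 0 and hence z ≤ (1/2)[112 + √(12544 + 4·97440)] = (1/2)[112 + √402304] ≈ (1/2)(112 + 634.2744) = 373.1372.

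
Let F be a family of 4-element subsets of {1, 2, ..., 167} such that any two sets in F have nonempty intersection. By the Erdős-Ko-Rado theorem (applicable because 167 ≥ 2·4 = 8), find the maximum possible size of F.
max |F| = C(166, 3) = 748660

The Erdős-Ko-Rado theorem states: for n ≥ 2k, an intersecting family of k-subsets of an n-element set has size at most C(n − 1, k − 1), with equality for 'star' families {A ⊆ [n] : |A| = k, i ∈ A} (fix an element i). For n = 167, k = 4: C(166, 3) = 748660.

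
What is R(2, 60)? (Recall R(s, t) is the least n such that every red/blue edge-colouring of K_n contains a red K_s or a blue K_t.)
R(2, 60) = 60

R(2, k) = k for all k ≥ 2: in a 2-colouring of K_k, either some edge is red (a red K_2) or all edges are blue (a blue K_k). And K_{59} coloured all-blue has no blue K_60, so R(2, 60) > 59. Hence R(2, 60) = 60.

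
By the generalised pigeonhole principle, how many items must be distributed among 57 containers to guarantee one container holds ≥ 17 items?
n = (17 − 1)·57 + 1 = 913

By the generalised pigeonhole principle, to guarantee some box contains ≥ r objects we need more than (r − 1) · k objects total. Threshold: n = (r − 1) · k + 1. With r = 17 and k = 57: n = 16 · 57 + 1 = 912 + 1 = 913. For n = 912 = 16 · 57, we can put exactly 16 objects in every box, avoiding 17 in any single one — so 913 is tight.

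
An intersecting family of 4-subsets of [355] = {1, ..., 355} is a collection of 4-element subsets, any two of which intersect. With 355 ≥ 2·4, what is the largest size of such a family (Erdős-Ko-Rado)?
max |F| = C(354, 3) = 7331104

The Erdős-Ko-Rado theorem states: for n ≥ 2k, an intersecting family of k-subsets of an n-element set has size at most C(n − 1, k − 1), with equality for 'star' families {A ⊆ [n] : |A| = k, i ∈ A} (fix an element i). For n = 355, k = 4: C(354, 3) = 7331104.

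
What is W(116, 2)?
W(116, 2) = 116 + 1 = 117

A 2-term AP is any pair of integers, so a monochromatic 2-AP exists iff some colour is used at least twice. With 116 colours, the colouring i ↦ i on {1, ..., 116} uses each colour once, avoiding any monochromatic pair, so W(116, 2) > 116. For {1, ..., 117}, pigeonhole forces two integers of the same colour, which form a monochromatic 2-AP. Hence W(116, 2) = 117.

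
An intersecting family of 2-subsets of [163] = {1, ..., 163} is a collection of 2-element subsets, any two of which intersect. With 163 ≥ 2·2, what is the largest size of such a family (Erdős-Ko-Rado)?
max |F| = C(162, 1) = 162

The Erdős-Ko-Rado theorem states: for n ≥ 2k, an intersecting family of k-subsets of an n-element set has size at most C(n − 1, k − 1), with equality for 'star' families {A ⊆ [n] : |A| = k, i ∈ A} (fix an element i). For n = 163, k = 2: C(162, 1) = 162.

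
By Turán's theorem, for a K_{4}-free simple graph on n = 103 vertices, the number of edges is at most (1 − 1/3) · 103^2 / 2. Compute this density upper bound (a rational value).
Turán density bound = (2/3) · 103^2/2 = 10609/3 ≈ 3536.3333

Turán's theorem: ex(n, K_{r+1}) is achieved by the complete r-partite Turán graph T(n, r) with parts as balanced as possible, and is at most (1 − 1/r) · n^2/2. For r = 3, n = 103: the density bound is (2/3) · 10609/2 = 10609/3 ≈ 3536.3333. The integer-valued extremum is e(T(103, 3)) = 3536, which is strictly less than the density bound 10609/3 since 3 ∤ 103 (the parts of T(103, 3) cannot all be equal).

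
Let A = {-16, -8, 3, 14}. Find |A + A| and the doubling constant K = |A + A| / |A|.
K = |A + A| / |A| = 9/4

Enumerate A + A = {a + b : a, b ∈ A}. With |A| = 4, there are |A|^2 = 16 ordered sum pairs; collecting distinct values, A + A = {-32, -24, -16, -13, -5, -2, 6, 17, 28}, so |A + A| = 9. Thus K = 9/4. For comparison, the minimum possible |A + A| over all 4-element sets is 2·4 − 1 = 7 (so min K = 7/4), attained only by arithmetic progressions.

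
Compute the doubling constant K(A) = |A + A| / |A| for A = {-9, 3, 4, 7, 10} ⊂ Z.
K = |A + A| / |A| = 14/5

Enumerate A + A = {a + b : a, b ∈ A}. With |A| = 5, there are |A|^2 = 25 ordered sum pairs; collecting distinct values, A + A = {-18, -6, -5, -2, 1, 6, 7, 8, 10, 11, 13, 14, 17, 20}, so |A + A| = 14. Thus K = 14/5. For comparison, the minimum possible |A + A| over all 5-element sets is 2·5 − 1 = 9 (so min K = 9/5), attained only by arithmetic progressions.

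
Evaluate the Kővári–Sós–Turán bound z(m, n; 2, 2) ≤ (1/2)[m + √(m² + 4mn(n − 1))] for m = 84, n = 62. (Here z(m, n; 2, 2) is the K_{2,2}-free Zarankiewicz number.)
z(84, 62; 2, 2) ≤ (1/2)[84 + √(84² + 4·84·62·61)] = (1/2)[84 + √1277808] = 607.2008

Kővári–Sós–Turán: let r_1, ..., r_84 be the row sums and z = Σ r_i the total number of 1s. Each pair of columns can share at most one row with both entries 1 (else a 2×2 all-ones block appears), so Σ_i C(r_i, 2) ≤ C(62, 2) = 1891. By convexity Σ_i C(r_i, 2) ≥ 84·C(z/84, 2) = z(z − 84)/(2·84), giving z² − 84z − 84·62·61 ≤ 0 and hence z ≤ (1/2)[84 + √(7056 + 4·317688)] = (1/2)[84 + √1277808] ≈ (1/2)(84 + 1130.4017) = 607.2008.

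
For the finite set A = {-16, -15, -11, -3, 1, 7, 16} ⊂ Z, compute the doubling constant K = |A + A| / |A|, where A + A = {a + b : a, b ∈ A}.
K = |A + A| / |A| = 27/7

Enumerate A + A = {a + b : a, b ∈ A}. With |A| = 7, there are |A|^2 = 49 ordered sum pairs; collecting distinct values, A + A = {-32, -31, -30, -27, -26, -22, -19, -18, -15, -14, -10, -9, -8, -6, -4, -2, 0, 1, 2, 4, 5, 8, 13, 14, 17, 23, 32}, so |A + A| = 27. Thus K = 27/7. For comparison, the minimum possible |A + A| over all 7-element sets is 2·7 − 1 = 13 (so min K = 13/7), attained only by arithmetic progressions.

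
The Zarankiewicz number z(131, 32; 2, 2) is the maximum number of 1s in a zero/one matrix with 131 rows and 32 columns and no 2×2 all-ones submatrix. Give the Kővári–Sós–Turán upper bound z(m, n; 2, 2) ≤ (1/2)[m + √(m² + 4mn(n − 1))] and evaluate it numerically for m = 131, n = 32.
z(131, 32; 2, 2) ≤ (1/2)[131 + √(131² + 4·131·32·31)] = (1/2)[131 + √536969] = 431.8908

Kővári–Sós–Turán: let r_1, ..., r_131 be the row sums and z = Σ r_i the total number of 1s. Each pair of columns can share at most one row with both entries 1 (else a 2×2 all-ones block appears), so Σ_i C(r_i, 2) ≤ C(32, 2) = 496. By convexity Σ_i C(r_i, 2) ≥ 131·C(z/131, 2) = z(z − 131)/(2·131), giving z² − 131z − 131·32·31 ≤ 0 and hence z ≤ (1/2)[131 + √(17161 + 4·129952)] = (1/2)[131 + √536969] ≈ (1/2)(131 + 732.7817) = 431.8908.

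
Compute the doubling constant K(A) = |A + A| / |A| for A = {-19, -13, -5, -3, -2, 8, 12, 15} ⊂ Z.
K = |A + A| / |A| = 32/8 = 4

Enumerate A + A = {a + b : a, b ∈ A}. With |A| = 8, there are |A|^2 = 64 ordered sum pairs; collecting distinct values, A + A = {-38, -32, -26, -24, -22, -21, -18, -16, -15, -11, -10, -8, -7, -6, -5, -4, -1, 2, 3, 5, 6, 7, 9, 10, 12, 13, 16, 20, 23, 24, 27, 30}, so |A + A| = 32. Thus K = 32/8 = 4. For comparison, the minimum possible |A + A| over all 8-element sets is 2·8 − 1 = 15 (so min K = 15/8), attained only by arithmetic progressions.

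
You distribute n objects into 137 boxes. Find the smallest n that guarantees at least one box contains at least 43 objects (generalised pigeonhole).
n = (43 − 1)·137 + 1 = 5755

By the generalised pigeonhole principle, to guarantee some box contains ≥ r objects we need more than (r − 1) · k objects total. Threshold: n = (r − 1) · k + 1. With r = 43 and k = 137: n = 42 · 137 + 1 = 5754 + 1 = 5755. For n = 5754 = 42 · 137, we can put exactly 42 objects in every box, avoiding 43 in any single one — so 5755 is tight.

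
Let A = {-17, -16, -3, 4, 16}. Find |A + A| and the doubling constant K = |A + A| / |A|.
K = |A + A| / |A| = 15/5 = 3

Enumerate A + A = {a + b : a, b ∈ A}. With |A| = 5, there are |A|^2 = 25 ordered sum pairs; collecting distinct values, A + A = {-34, -33, -32, -20, -19, -13, -12, -6, -1, 0, 1, 8, 13, 20, 32}, so |A + A| = 15. Thus K = 15/5 = 3. For comparison, the minimum possible |A + A| over all 5-element sets is 2·5 − 1 = 9 (so min K = 9/5), attained only by arithmetic progressions.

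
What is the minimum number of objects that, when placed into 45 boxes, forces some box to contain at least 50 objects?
n = (50 − 1)·45 + 1 = 2206

By the generalised pigeonhole principle, to guarantee some box contains ≥ r objects we need more than (r − 1) · k objects total. Threshold: n = (r − 1) · k + 1. With r = 50 and k = 45: n = 49 · 45 + 1 = 2205 + 1 = 2206. For n = 2205 = 49 · 45, we can put exactly 49 objects in every box, avoiding 50 in any single one — so 2206 is tight.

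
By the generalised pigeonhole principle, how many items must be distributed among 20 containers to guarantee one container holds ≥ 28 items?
n = (28 − 1)·20 + 1 = 541

By the generalised pigeonhole principle, to guarantee some box contains ≥ r objects we need more than (r − 1) · k objects total. Threshold: n = (r − 1) · k + 1. With r = 28 and k = 20: n = 27 · 20 + 1 = 540 + 1 = 541. For n = 540 = 27 · 20, we can put exactly 27 objects in every box, avoiding 28 in any single one — so 541 is tight.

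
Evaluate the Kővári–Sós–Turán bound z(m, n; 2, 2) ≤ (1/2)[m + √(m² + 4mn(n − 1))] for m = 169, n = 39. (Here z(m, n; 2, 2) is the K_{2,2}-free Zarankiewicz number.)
z(169, 39; 2, 2) ≤ (1/2)[169 + √(169² + 4·169·39·38)] = (1/2)[169 + √1030393] = 592.0414

Kővári–Sós–Turán: let r_1, ..., r_169 be the row sums and z = Σ r_i the total number of 1s. Each pair of columns can share at most one row with both entries 1 (else a 2×2 all-ones block appears), so Σ_i C(r_i, 2) ≤ C(39, 2) = 741. By convexity Σ_i C(r_i, 2) ≥ 169·C(z/169, 2) = z(z − 169)/(2·169), giving z² − 169z − 169·39·38 ≤ 0 and hence z ≤ (1/2)[169 + √(28561 + 4·250458)] = (1/2)[169 + √1030393] ≈ (1/2)(169 + 1015.0828) = 592.0414.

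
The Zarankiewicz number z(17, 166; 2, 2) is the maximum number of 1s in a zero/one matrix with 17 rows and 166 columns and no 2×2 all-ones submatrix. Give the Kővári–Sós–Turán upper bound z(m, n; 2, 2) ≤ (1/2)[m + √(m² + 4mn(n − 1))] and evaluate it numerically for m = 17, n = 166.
z(17, 166; 2, 2) ≤ (1/2)[17 + √(17² + 4·17·166·165)] = (1/2)[17 + √1862809] = 690.9238

Kővári–Sós–Turán: let r_1, ..., r_17 be the row sums and z = Σ r_i the total number of 1s. Each pair of columns can share at most one row with both entries 1 (else a 2×2 all-ones block appears), so Σ_i C(r_i, 2) ≤ C(166, 2) = 13695. By convexity Σ_i C(r_i, 2) ≥ 17·C(z/17, 2) = z(z − 17)/(2·17), giving z² − 17z − 17·166·165 ≤ 0 and hence z ≤ (1/2)[17 + √(289 + 4·465630)] = (1/2)[17 + √1862809] ≈ (1/2)(17 + 1364.8476) = 690.9238.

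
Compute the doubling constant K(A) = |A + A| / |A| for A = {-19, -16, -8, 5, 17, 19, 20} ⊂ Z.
K = |A + A| / |A| = 27/7

Enumerate A + A = {a + b : a, b ∈ A}. With |A| = 7, there are |A|^2 = 49 ordered sum pairs; collecting distinct values, A + A = {-38, -35, -32, -27, -24, -16, -14, -11, -3, -2, 0, 1, 3, 4, 9, 10, 11, 12, 22, 24, 25, 34, 36, 37, 38, 39, 40}, so |A + A| = 27. Thus K = 27/7. For comparison, the minimum possible |A + A| over all 7-element sets is 2·7 − 1 = 13 (so min K = 13/7), attained only by arithmetic progressions.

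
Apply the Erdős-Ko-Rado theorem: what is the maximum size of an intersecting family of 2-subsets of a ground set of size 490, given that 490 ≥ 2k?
max |F| = C(489, 1) = 489

Erdős-Ko-Rado (1961): when n ≥ 2k, max |F| = C(n−1, k−1). The bound is attained by the star {A : i ∈ A} for any fixed i ∈ [n]. Here C(490−1, 2−1) = C(489, 1) = 489.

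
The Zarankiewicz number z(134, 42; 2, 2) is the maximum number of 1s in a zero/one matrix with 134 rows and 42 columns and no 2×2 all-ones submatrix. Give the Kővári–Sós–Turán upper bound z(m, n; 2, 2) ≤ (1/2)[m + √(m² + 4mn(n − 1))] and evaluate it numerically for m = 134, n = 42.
z(134, 42; 2, 2) ≤ (1/2)[134 + √(134² + 4·134·42·41)] = (1/2)[134 + √940948] = 552.0124

Kővári–Sós–Turán: let r_1, ..., r_134 be the row sums and z = Σ r_i the total number of 1s. Each pair of columns can share at most one row with both entries 1 (else a 2×2 all-ones block appears), so Σ_i C(r_i, 2) ≤ C(42, 2) = 861. By convexity Σ_i C(r_i, 2) ≥ 134·C(z/134, 2) = z(z − 134)/(2·134), giving z² − 134z − 134·42·41 ≤ 0 and hence z ≤ (1/2)[134 + √(17956 + 4·230748)] = (1/2)[134 + √940948] ≈ (1/2)(134 + 970.0247) = 552.0124.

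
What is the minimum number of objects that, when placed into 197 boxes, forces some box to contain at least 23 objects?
n = (23 − 1)·197 + 1 = 4335

By the generalised pigeonhole principle, to guarantee some box contains ≥ r objects we need more than (r − 1) · k objects total. Threshold: n = (r − 1) · k + 1. With r = 23 and k = 197: n = 22 · 197 + 1 = 4334 + 1 = 4335. For n = 4334 = 22 · 197, we can put exactly 22 objects in every box, avoiding 23 in any single one — so 4335 is tight.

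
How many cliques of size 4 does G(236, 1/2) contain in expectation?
E[# K_4] = C(236, 4) · (1/2)^C(4, 2) = 125991255 / 2^6 = 1968613.359375

For each 4-subset S of vertices (there are C(236, 4) = 125991255 such S), let X_S = 1 if S induces a K_4 (all C(4, 2) = 6 edges present). Then P(X_S = 1) = (1/2)^6 = 1/64. By linearity of expectation, E[# K_4] = C(236, 4) · (1/2)^6 = 125991255 / 64 = 1968613.359375.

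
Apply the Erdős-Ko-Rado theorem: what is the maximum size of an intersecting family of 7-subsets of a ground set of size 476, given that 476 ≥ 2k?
max |F| = C(475, 6) = 15454727762650

Erdős-Ko-Rado (1961): when n ≥ 2k, max |F| = C(n−1, k−1). The bound is attained by the star {A : i ∈ A} for any fixed i ∈ [n]. Here C(476−1, 7−1) = C(475, 6) = 15454727762650.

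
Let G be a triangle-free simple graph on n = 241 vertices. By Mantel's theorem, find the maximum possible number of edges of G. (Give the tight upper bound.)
ex(241, K_3) = ⌊241^2/4⌋ = 14520

Mantel (1907): a triangle-free graph on n vertices has at most ⌊n^2/4⌋ edges, with equality for the complete bipartite graph K_{⌊n/2⌋, ⌈n/2⌉}. For n = 241: ⌊241^2/4⌋ = ⌊58081/4⌋ = 14520. The extremal graph is K_{120, 121}, which has 120·121 = 14520 edges.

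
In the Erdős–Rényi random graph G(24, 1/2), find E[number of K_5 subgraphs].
E[# K_5] = C(24, 5) · (1/2)^C(5, 2) = 42504 / 2^10 = 5313/128 = 41.5078125

For each 5-subset S of vertices (there are C(24, 5) = 42504 such S), let X_S = 1 if S induces a K_5 (all C(5, 2) = 10 edges present). Then P(X_S = 1) = (1/2)^10 = 1/1024. By linearity of expectation, E[# K_5] = C(24, 5) · (1/2)^10 = 42504 / 1024 = 5313/128 = 41.5078125.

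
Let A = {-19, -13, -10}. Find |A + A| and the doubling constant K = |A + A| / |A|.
K = |A + A| / |A| = 6/3 = 2

Enumerate A + A = {a + b : a, b ∈ A}. With |A| = 3, there are |A|^2 = 9 ordered sum pairs; collecting distinct values, A + A = {-38, -32, -29, -26, -23, -20}, so |A + A| = 6. Thus K = 6/3 = 2. For comparison, the minimum possible |A + A| over all 3-element sets is 2·3 − 1 = 5 (so min K = 5/3), attained only by arithmetic progressions.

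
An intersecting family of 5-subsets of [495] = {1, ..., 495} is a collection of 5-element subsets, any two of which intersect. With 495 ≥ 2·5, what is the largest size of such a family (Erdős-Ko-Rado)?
max |F| = C(494, 4) = 2451372001

Erdős-Ko-Rado (1961): when n ≥ 2k, max |F| = C(n−1, k−1). The bound is attained by the star {A : i ∈ A} for any fixed i ∈ [n]. Here C(495−1, 5−1) = C(494, 4) = 2451372001.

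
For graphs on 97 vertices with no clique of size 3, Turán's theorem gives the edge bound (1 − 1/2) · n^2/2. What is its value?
Turán density bound = (1/2) · 97^2/2 = 9409/4 ≈ 2352.25

Turán's theorem: ex(n, K_{r+1}) is achieved by the complete r-partite Turán graph T(n, r) with parts as balanced as possible, and is at most (1 − 1/r) · n^2/2. For r = 2, n = 97: the density bound is (1/2) · 9409/2 = 9409/4 ≈ 2352.25. The integer-valued extremum is e(T(97, 2)) = 2352, which is strictly less than the density bound 9409/4 since 2 ∤ 97 (the parts of T(97, 2) cannot all be equal).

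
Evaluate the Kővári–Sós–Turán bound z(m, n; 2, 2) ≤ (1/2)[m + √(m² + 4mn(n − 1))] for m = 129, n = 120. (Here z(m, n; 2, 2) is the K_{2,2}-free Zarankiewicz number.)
z(129, 120; 2, 2) ≤ (1/2)[129 + √(129² + 4·129·120·119)] = (1/2)[129 + √7385121] = 1423.279

Kővári–Sós–Turán: let r_1, ..., r_129 be the row sums and z = Σ r_i the total number of 1s. Each pair of columns can share at most one row with both entries 1 (else a 2×2 all-ones block appears), so Σ_i C(r_i, 2) ≤ C(120, 2) = 7140. By convexity Σ_i C(r_i, 2) ≥ 129·C(z/129, 2) = z(z − 129)/(2·129), giving z² − 129z − 129·120·119 ≤ 0 and hence z ≤ (1/2)[129 + √(16641 + 4·1842120)] = (1/2)[129 + √7385121] ≈ (1/2)(129 + 2717.5579) = 1423.279.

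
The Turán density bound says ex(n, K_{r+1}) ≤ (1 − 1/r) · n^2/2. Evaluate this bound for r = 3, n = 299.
Turán density bound = (2/3) · 299^2/2 = 89401/3 ≈ 29800.3333

Turán's theorem: ex(n, K_{r+1}) is achieved by the complete r-partite Turán graph T(n, r) with parts as balanced as possible, and is at most (1 − 1/r) · n^2/2. For r = 3, n = 299: the density bound is (2/3) · 89401/2 = 89401/3 ≈ 29800.3333. The integer-valued extremum is e(T(299, 3)) = 29800, which is strictly less than the density bound 89401/3 since 3 ∤ 299 (the parts of T(299, 3) cannot all be equal).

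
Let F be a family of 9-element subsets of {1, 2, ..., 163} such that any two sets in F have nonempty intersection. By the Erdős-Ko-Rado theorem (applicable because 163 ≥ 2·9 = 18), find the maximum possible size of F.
max |F| = C(162, 8) = 9870758125020

Erdős-Ko-Rado (1961): when n ≥ 2k, max |F| = C(n−1, k−1). The bound is attained by the star {A : i ∈ A} for any fixed i ∈ [n]. Here C(163−1, 9−1) = C(162, 8) = 9870758125020.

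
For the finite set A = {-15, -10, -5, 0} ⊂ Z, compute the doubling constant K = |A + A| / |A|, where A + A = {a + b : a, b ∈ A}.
K = |A + A| / |A| = 7/4

Enumerate A + A = {a + b : a, b ∈ A}. With |A| = 4, there are |A|^2 = 16 ordered sum pairs; collecting distinct values, A + A = {-30, -25, -20, -15, -10, -5, 0}, so |A + A| = 7. Thus K = 7/4. Here |A + A| = 2|A| − 1 = 7, the minimum possible — so K = 7/4 is minimal, which holds iff A is an arithmetic progression.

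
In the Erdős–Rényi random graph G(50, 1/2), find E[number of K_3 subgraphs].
E[# K_3] = C(50, 3) · (1/2)^C(3, 2) = 19600 / 2^3 = 2450

For each 3-subset S of vertices (there are C(50, 3) = 19600 such S), let X_S = 1 if S induces a K_3 (all C(3, 2) = 3 edges present). Then P(X_S = 1) = (1/2)^3 = 1/8. By linearity of expectation, E[# K_3] = C(50, 3) · (1/2)^3 = 19600 / 8 = 2450.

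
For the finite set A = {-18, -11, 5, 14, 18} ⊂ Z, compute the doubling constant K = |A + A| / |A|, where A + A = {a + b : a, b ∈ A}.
K = |A + A| / |A| = 15/5 = 3

Enumerate A + A = {a + b : a, b ∈ A}. With |A| = 5, there are |A|^2 = 25 ordered sum pairs; collecting distinct values, A + A = {-36, -29, -22, -13, -6, -4, 0, 3, 7, 10, 19, 23, 28, 32, 36}, so |A + A| = 15. Thus K = 15/5 = 3. For comparison, the minimum possible |A + A| over all 5-element sets is 2·5 − 1 = 9 (so min K = 9/5), attained only by arithmetic progressions.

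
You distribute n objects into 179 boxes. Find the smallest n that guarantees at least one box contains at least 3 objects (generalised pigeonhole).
n = (3 − 1)·179 + 1 = 359

By the generalised pigeonhole principle, to guarantee some box contains ≥ r objects we need more than (r − 1) · k objects total. Threshold: n = (r − 1) · k + 1. With r = 3 and k = 179: n = 2 · 179 + 1 = 358 + 1 = 359. For n = 358 = 2 · 179, we can put exactly 2 objects in every box, avoiding 3 in any single one — so 359 is tight.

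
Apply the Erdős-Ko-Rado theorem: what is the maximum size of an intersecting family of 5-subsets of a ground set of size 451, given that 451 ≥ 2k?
max |F| = C(450, 4) = 1685905200

The Erdős-Ko-Rado theorem states: for n ≥ 2k, an intersecting family of k-subsets of an n-element set has size at most C(n − 1, k − 1), with equality for 'star' families {A ⊆ [n] : |A| = k, i ∈ A} (fix an element i). For n = 451, k = 5: C(450, 4) = 1685905200.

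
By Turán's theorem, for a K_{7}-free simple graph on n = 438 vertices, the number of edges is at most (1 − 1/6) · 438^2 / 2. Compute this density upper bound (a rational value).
Turán density bound = (5/6) · 438^2/2 = 79935

Turán's theorem: ex(n, K_{r+1}) is achieved by the complete r-partite Turán graph T(n, r) with parts as balanced as possible, and is at most (1 − 1/r) · n^2/2. For r = 6, n = 438: the density bound is (5/6) · 191844/2 = 79935. Since 6 ∣ 438, the Turán graph T(438, 6) has parts of equal size 73, and its edge count e(T(438, 6)) = 79935 attains the density bound exactly.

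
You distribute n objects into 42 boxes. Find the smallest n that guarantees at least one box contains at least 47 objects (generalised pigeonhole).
n = (47 − 1)·42 + 1 = 1933

By the generalised pigeonhole principle, to guarantee some box contains ≥ r objects we need more than (r − 1) · k objects total. Threshold: n = (r − 1) · k + 1. With r = 47 and k = 42: n = 46 · 42 + 1 = 1932 + 1 = 1933. For n = 1932 = 46 · 42, we can put exactly 46 objects in every box, avoiding 47 in any single one — so 1933 is tight.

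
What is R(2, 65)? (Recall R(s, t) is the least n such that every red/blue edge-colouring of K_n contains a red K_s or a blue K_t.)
R(2, 65) = 65

R(2, k) = k for all k ≥ 2: in a 2-colouring of K_k, either some edge is red (a red K_2) or all edges are blue (a blue K_k). And K_{64} coloured all-blue has no blue K_65, so R(2, 65) > 64. Hence R(2, 65) = 65.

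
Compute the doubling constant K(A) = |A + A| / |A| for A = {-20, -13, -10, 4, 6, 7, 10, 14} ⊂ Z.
K = |A + A| / |A| = 31/8

Enumerate A + A = {a + b : a, b ∈ A}. With |A| = 8, there are |A|^2 = 64 ordered sum pairs; collecting distinct values, A + A = {-40, -33, -30, -26, -23, -20, -16, -14, -13, -10, -9, -7, -6, -4, -3, 0, 1, 4, 8, 10, 11, 12, 13, 14, 16, 17, 18, 20, 21, 24, 28}, so |A + A| = 31. Thus K = 31/8. For comparison, the minimum possible |A + A| over all 8-element sets is 2·8 − 1 = 15 (so min K = 15/8), attained only by arithmetic progressions.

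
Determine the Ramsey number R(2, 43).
R(2, 43) = 43

R(2, k) = k for all k ≥ 2: in a 2-colouring of K_k, either some edge is red (a red K_2) or all edges are blue (a blue K_k). And K_{42} coloured all-blue has no blue K_43, so R(2, 43) > 42. Hence R(2, 43) = 43.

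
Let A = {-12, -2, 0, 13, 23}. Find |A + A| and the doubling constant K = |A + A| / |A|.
K = |A + A| / |A| = 14/5

Enumerate A + A = {a + b : a, b ∈ A}. With |A| = 5, there are |A|^2 = 25 ordered sum pairs; collecting distinct values, A + A = {-24, -14, -12, -4, -2, 0, 1, 11, 13, 21, 23, 26, 36, 46}, so |A + A| = 14. Thus K = 14/5. For comparison, the minimum possible |A + A| over all 5-element sets is 2·5 − 1 = 9 (so min K = 9/5), attained only by arithmetic progressions.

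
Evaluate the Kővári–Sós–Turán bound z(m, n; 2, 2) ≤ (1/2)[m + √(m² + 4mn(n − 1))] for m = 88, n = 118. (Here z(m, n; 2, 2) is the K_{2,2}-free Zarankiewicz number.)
z(88, 118; 2, 2) ≤ (1/2)[88 + √(88² + 4·88·118·117)] = (1/2)[88 + √4867456] = 1147.1156

Kővári–Sós–Turán: let r_1, ..., r_88 be the row sums and z = Σ r_i the total number of 1s. Each pair of columns can share at most one row with both entries 1 (else a 2×2 all-ones block appears), so Σ_i C(r_i, 2) ≤ C(118, 2) = 6903. By convexity Σ_i C(r_i, 2) ≥ 88·C(z/88, 2) = z(z − 88)/(2·88), giving z² − 88z − 88·118·117 ≤ 0 and hence z ≤ (1/2)[88 + √(7744 + 4·1214928)] = (1/2)[88 + √4867456] ≈ (1/2)(88 + 2206.2312) = 1147.1156.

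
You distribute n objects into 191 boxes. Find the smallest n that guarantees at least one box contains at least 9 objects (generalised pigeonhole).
n = (9 − 1)·191 + 1 = 1529

By the generalised pigeonhole principle, to guarantee some box contains ≥ r objects we need more than (r − 1) · k objects total. Threshold: n = (r − 1) · k + 1. With r = 9 and k = 191: n = 8 · 191 + 1 = 1528 + 1 = 1529. For n = 1528 = 8 · 191, we can put exactly 8 objects in every box, avoiding 9 in any single one — so 1529 is tight.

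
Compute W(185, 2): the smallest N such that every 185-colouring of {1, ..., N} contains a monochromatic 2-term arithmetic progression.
W(185, 2) = 185 + 1 = 186

A 2-term AP is any pair of integers, so a monochromatic 2-AP exists iff some colour is used at least twice. With 185 colours, the colouring i ↦ i on {1, ..., 185} uses each colour once, avoiding any monochromatic pair, so W(185, 2) > 185. For {1, ..., 186}, pigeonhole forces two integers of the same colour, which form a monochromatic 2-AP. Hence W(185, 2) = 186.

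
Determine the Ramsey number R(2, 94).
R(2, 94) = 94

R(2, k) = k for all k ≥ 2: in a 2-colouring of K_k, either some edge is red (a red K_2) or all edges are blue (a blue K_k). And K_{93} coloured all-blue has no blue K_94, so R(2, 94) > 93. Hence R(2, 94) = 94.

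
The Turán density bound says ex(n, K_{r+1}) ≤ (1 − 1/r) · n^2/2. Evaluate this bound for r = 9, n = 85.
Turán density bound = (8/9) · 85^2/2 = 28900/9 ≈ 3211.1111

Turán's theorem: ex(n, K_{r+1}) is achieved by the complete r-partite Turán graph T(n, r) with parts as balanced as possible, and is at most (1 − 1/r) · n^2/2. For r = 9, n = 85: the density bound is (8/9) · 7225/2 = 28900/9 ≈ 3211.1111. The integer-valued extremum is e(T(85, 9)) = 3210, which is strictly less than the density bound 28900/9 since 9 ∤ 85 (the parts of T(85, 9) cannot all be equal).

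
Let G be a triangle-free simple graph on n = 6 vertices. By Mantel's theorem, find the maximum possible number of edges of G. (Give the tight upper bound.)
ex(6, K_3) = ⌊6^2/4⌋ = 9

Mantel (1907): a triangle-free graph on n vertices has at most ⌊n^2/4⌋ edges, with equality for the complete bipartite graph K_{⌊n/2⌋, ⌈n/2⌉}. For n = 6: ⌊6^2/4⌋ = ⌊36/4⌋ = 9. The extremal graph is K_{3, 3}, which has 3·3 = 9 edges.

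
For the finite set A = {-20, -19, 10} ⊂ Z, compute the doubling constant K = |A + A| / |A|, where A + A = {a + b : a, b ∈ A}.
K = |A + A| / |A| = 6/3 = 2

Enumerate A + A = {a + b : a, b ∈ A}. With |A| = 3, there are |A|^2 = 9 ordered sum pairs; collecting distinct values, A + A = {-40, -39, -38, -10, -9, 20}, so |A + A| = 6. Thus K = 6/3 = 2. For comparison, the minimum possible |A + A| over all 3-element sets is 2·3 − 1 = 5 (so min K = 5/3), attained only by arithmetic progressions.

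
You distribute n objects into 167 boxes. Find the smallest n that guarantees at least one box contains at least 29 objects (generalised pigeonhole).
n = (29 − 1)·167 + 1 = 4677

By the generalised pigeonhole principle, to guarantee some box contains ≥ r objects we need more than (r − 1) · k objects total. Threshold: n = (r − 1) · k + 1. With r = 29 and k = 167: n = 28 · 167 + 1 = 4676 + 1 = 4677. For n = 4676 = 28 · 167, we can put exactly 28 objects in every box, avoiding 29 in any single one — so 4677 is tight.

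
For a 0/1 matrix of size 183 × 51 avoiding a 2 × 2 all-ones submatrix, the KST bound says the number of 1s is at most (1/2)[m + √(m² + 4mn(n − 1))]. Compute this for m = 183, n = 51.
z(183, 51; 2, 2) ≤ (1/2)[183 + √(183² + 4·183·51·50)] = (1/2)[183 + √1900089] = 780.7186

Kővári–Sós–Turán: let r_1, ..., r_183 be the row sums and z = Σ r_i the total number of 1s. Each pair of columns can share at most one row with both entries 1 (else a 2×2 all-ones block appears), so Σ_i C(r_i, 2) ≤ C(51, 2) = 1275. By convexity Σ_i C(r_i, 2) ≥ 183·C(z/183, 2) = z(z − 183)/(2·183), giving z² − 183z − 183·51·50 ≤ 0 and hence z ≤ (1/2)[183 + √(33489 + 4·466650)] = (1/2)[183 + √1900089] ≈ (1/2)(183 + 1378.4372) = 780.7186.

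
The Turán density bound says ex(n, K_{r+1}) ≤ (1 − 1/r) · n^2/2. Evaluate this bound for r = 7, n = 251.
Turán density bound = (6/7) · 251^2/2 = 189003/7 ≈ 27000.4286

Turán's theorem: ex(n, K_{r+1}) is achieved by the complete r-partite Turán graph T(n, r) with parts as balanced as possible, and is at most (1 − 1/r) · n^2/2. For r = 7, n = 251: the density bound is (6/7) · 63001/2 = 189003/7 ≈ 27000.4286. The integer-valued extremum is e(T(251, 7)) = 27000, which is strictly less than the density bound 189003/7 since 7 ∤ 251 (the parts of T(251, 7) cannot all be equal).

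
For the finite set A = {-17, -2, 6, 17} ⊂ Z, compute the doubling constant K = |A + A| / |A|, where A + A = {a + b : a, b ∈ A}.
K = |A + A| / |A| = 10/4 = 5/2

Enumerate A + A = {a + b : a, b ∈ A}. With |A| = 4, there are |A|^2 = 16 ordered sum pairs; collecting distinct values, A + A = {-34, -19, -11, -4, 0, 4, 12, 15, 23, 34}, so |A + A| = 10. Thus K = 10/4 = 5/2. For comparison, the minimum possible |A + A| over all 4-element sets is 2·4 − 1 = 7 (so min K = 7/4), attained only by arithmetic progressions.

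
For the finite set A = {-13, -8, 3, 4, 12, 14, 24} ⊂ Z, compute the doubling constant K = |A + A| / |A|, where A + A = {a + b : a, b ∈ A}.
K = |A + A| / |A| = 25/7

Enumerate A + A = {a + b : a, b ∈ A}. With |A| = 7, there are |A|^2 = 49 ordered sum pairs; collecting distinct values, A + A = {-26, -21, -16, -10, -9, -5, -4, -1, 1, 4, 6, 7, 8, 11, 15, 16, 17, 18, 24, 26, 27, 28, 36, 38, 48}, so |A + A| = 25. Thus K = 25/7. For comparison, the minimum possible |A + A| over all 7-element sets is 2·7 − 1 = 13 (so min K = 13/7), attained only by arithmetic progressions.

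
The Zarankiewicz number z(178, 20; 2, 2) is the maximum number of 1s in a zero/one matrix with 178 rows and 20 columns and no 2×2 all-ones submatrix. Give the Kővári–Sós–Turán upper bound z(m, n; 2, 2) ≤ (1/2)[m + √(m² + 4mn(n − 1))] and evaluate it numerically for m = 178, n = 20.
z(178, 20; 2, 2) ≤ (1/2)[178 + √(178² + 4·178·20·19)] = (1/2)[178 + √302244] = 363.8836

Kővári–Sós–Turán: let r_1, ..., r_178 be the row sums and z = Σ r_i the total number of 1s. Each pair of columns can share at most one row with both entries 1 (else a 2×2 all-ones block appears), so Σ_i C(r_i, 2) ≤ C(20, 2) = 190. By convexity Σ_i C(r_i, 2) ≥ 178·C(z/178, 2) = z(z − 178)/(2·178), giving z² − 178z − 178·20·19 ≤ 0 and hence z ≤ (1/2)[178 + √(31684 + 4·67640)] = (1/2)[178 + √302244] ≈ (1/2)(178 + 549.7672) = 363.8836.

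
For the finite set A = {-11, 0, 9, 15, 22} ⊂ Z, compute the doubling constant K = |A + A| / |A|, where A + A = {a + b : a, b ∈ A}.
K = |A + A| / |A| = 15/5 = 3

Enumerate A + A = {a + b : a, b ∈ A}. With |A| = 5, there are |A|^2 = 25 ordered sum pairs; collecting distinct values, A + A = {-22, -11, -2, 0, 4, 9, 11, 15, 18, 22, 24, 30, 31, 37, 44}, so |A + A| = 15. Thus K = 15/5 = 3. For comparison, the minimum possible |A + A| over all 5-element sets is 2·5 − 1 = 9 (so min K = 9/5), attained only by arithmetic progressions.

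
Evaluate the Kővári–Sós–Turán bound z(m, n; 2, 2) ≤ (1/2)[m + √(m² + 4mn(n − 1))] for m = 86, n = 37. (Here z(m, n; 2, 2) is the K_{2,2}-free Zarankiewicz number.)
z(86, 37; 2, 2) ≤ (1/2)[86 + √(86² + 4·86·37·36)] = (1/2)[86 + √465604] = 384.1759

Kővári–Sós–Turán: let r_1, ..., r_86 be the row sums and z = Σ r_i the total number of 1s. Each pair of columns can share at most one row with both entries 1 (else a 2×2 all-ones block appears), so Σ_i C(r_i, 2) ≤ C(37, 2) = 666. By convexity Σ_i C(r_i, 2) ≥ 86·C(z/86, 2) = z(z − 86)/(2·86), giving z² − 86z − 86·37·36 ≤ 0 and hence z ≤ (1/2)[86 + √(7396 + 4·114552)] = (1/2)[86 + √465604] ≈ (1/2)(86 + 682.3518) = 384.1759.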